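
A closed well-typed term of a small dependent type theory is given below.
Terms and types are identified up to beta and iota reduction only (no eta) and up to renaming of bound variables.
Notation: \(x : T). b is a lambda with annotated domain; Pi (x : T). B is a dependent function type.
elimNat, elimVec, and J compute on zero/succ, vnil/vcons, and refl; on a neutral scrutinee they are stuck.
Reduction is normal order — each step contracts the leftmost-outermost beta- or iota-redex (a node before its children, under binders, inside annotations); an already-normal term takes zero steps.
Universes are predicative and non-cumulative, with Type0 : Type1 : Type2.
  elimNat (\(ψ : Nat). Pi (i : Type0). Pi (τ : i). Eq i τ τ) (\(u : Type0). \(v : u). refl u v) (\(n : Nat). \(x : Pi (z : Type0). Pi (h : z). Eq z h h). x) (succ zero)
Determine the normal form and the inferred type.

normal form:
  \(ψ : Type0). \(i : ψ). refl ψ i
inferred type:
  Pi (ψ : Type0). Pi (i : ψ). Eq ψ i i


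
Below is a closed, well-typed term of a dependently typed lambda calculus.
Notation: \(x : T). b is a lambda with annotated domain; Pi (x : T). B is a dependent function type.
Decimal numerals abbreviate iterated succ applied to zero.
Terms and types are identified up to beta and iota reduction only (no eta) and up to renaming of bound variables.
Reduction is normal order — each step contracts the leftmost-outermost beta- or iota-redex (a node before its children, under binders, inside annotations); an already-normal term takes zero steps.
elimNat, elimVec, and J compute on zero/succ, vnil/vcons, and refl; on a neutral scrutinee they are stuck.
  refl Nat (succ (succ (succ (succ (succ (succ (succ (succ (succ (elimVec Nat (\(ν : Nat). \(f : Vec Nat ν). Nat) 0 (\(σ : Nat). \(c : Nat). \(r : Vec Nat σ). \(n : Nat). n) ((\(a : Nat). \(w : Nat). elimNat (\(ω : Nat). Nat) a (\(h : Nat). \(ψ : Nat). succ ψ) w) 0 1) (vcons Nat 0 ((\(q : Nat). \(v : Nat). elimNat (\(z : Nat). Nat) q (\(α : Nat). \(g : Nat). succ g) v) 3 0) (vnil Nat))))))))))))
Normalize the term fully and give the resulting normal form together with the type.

resulting normal form:
  refl Nat 9
inferred type:
  Eq Nat 9 9
observation: normalization takes exactly 6 steps under the normal-order strategy.


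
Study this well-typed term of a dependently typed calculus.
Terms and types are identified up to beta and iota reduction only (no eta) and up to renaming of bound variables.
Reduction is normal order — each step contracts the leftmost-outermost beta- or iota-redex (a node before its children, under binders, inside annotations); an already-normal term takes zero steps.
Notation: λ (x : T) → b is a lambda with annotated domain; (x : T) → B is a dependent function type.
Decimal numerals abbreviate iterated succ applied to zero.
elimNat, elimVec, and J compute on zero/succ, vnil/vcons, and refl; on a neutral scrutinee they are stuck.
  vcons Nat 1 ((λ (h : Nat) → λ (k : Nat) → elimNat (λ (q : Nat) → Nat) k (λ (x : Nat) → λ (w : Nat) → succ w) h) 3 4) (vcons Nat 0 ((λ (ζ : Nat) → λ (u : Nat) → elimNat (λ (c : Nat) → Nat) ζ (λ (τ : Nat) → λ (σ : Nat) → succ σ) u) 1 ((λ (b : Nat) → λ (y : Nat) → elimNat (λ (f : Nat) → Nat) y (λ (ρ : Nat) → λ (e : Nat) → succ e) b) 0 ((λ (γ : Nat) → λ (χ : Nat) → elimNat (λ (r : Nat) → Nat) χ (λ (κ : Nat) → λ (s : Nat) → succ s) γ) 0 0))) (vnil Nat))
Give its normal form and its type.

normal form:
  vcons Nat 1 7 (vcons Nat 0 1 (vnil Nat))
the term's type:
  Vec Nat 2


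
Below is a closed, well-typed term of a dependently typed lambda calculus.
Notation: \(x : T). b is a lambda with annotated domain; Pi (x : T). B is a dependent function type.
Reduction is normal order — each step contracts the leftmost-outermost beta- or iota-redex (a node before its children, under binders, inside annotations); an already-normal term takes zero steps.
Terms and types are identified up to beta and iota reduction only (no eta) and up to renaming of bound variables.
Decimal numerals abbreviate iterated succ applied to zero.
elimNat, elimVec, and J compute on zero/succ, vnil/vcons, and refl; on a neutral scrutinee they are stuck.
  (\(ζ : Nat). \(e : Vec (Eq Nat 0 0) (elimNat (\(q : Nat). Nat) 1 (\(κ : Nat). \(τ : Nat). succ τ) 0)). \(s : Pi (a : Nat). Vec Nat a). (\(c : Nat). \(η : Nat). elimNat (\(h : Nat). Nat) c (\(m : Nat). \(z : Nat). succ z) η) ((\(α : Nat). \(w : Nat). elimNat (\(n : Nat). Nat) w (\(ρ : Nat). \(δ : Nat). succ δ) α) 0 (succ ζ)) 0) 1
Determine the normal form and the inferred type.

reduced normal form:
  \(ζ : Vec (Eq Nat 0 0) 1). \(e : Pi (q : Nat). Vec Nat q). 2
the term's type:
  Pi (ζ : Vec (Eq Nat 0 0) 1). Pi (e : Pi (q : Nat). Vec Nat q). Nat


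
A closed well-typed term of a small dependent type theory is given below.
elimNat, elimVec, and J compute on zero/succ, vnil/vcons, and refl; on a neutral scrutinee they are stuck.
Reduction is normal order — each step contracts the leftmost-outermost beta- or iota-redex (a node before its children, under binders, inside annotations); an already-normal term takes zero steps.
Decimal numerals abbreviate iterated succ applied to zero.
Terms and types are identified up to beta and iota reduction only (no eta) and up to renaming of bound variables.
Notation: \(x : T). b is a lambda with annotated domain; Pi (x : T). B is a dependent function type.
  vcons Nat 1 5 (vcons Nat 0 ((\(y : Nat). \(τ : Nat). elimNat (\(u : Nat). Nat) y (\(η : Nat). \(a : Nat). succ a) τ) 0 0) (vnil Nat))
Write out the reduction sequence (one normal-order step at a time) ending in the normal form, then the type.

normal-order reduction:
  vcons Nat 1 5 (vcons Nat 0 ((\(y : Nat). \(τ : Nat). elimNat (\(u : Nat). Nat) y (\(η : Nat). \(a : Nat). succ a) τ) 0 0) (vnil Nat))
  ~> vcons Nat 1 5 (vcons Nat 0 ((\(y : Nat). elimNat (\(τ : Nat). Nat) 0 (\(u : Nat). \(η : Nat). succ η) y) 0) (vnil Nat))
  ~> vcons Nat 1 5 (vcons Nat 0 (elimNat (\(y : Nat). Nat) 0 (\(τ : Nat). \(u : Nat). succ u) 0) (vnil Nat))
  ~> vcons Nat 1 5 (vcons Nat 0 0 (vnil Nat))
inferred type:
  Vec Nat 2


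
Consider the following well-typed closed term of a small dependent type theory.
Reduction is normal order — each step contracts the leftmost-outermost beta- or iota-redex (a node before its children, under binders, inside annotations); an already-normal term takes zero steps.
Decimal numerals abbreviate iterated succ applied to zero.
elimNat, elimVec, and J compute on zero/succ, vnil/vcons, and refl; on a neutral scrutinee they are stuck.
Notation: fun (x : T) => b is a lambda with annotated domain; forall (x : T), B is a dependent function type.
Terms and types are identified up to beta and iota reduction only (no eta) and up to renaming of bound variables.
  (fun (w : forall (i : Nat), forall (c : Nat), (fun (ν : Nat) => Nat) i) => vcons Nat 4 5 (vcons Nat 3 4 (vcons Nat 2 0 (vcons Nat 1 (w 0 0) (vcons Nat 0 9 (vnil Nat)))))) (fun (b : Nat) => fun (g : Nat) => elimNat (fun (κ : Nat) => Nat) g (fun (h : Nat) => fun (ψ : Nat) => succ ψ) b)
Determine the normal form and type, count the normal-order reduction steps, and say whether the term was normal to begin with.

resulting normal form:
  vcons Nat 4 5 (vcons Nat 3 4 (vcons Nat 2 0 (vcons Nat 1 0 (vcons Nat 0 9 (vnil Nat)))))
the term's type:
  Vec Nat 5
reduction steps (normal order): 4
already normal: no
first redex: a beta-redex


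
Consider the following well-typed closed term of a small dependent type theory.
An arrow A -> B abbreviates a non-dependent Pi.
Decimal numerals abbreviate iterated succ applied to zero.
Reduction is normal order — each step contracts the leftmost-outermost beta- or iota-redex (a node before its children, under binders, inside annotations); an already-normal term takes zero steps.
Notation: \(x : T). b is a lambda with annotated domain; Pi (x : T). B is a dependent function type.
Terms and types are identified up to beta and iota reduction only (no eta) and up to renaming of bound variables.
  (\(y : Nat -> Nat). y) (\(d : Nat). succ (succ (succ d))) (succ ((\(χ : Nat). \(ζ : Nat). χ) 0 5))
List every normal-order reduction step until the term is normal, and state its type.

normal-order reduction sequence:
  (\(y : Nat -> Nat). y) (\(d : Nat). succ (succ (succ d))) (succ ((\(χ : Nat). \(ζ : Nat). χ) 0 5))
  ~> (\(y : Nat). succ (succ (succ y))) (succ ((\(d : Nat). \(χ : Nat). d) 0 5))
  ~> succ (succ (succ (succ ((\(y : Nat). \(d : Nat). y) 0 5))))
  ~> succ (succ (succ (succ ((\(y : Nat). 0) 5))))
  ~> 4
type:
  Nat


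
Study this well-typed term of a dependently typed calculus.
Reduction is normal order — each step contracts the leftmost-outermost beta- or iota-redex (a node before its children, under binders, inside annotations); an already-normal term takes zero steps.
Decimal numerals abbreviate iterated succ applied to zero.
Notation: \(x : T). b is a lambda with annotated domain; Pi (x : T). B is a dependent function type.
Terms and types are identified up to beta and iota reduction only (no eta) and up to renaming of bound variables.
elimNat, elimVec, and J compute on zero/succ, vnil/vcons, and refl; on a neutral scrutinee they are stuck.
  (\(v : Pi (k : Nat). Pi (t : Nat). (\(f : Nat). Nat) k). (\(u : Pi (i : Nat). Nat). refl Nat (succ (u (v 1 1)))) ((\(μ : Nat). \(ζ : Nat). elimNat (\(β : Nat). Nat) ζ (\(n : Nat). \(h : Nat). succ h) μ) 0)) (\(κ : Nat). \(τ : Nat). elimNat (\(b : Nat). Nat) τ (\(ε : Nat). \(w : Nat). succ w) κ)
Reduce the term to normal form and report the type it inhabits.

resulting normal form:
  refl Nat 3
type:
  Eq Nat 3 3
observation: normalization takes exactly 11 steps under the normal-order strategy.


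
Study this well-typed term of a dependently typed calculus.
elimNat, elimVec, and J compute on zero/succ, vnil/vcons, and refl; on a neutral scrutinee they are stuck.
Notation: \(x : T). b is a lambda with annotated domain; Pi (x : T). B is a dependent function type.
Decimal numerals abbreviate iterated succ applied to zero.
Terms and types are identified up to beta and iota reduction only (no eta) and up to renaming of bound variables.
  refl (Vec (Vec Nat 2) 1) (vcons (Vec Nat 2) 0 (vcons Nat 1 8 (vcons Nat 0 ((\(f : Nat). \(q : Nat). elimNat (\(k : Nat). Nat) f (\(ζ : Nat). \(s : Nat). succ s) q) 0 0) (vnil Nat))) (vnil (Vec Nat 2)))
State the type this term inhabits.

inferred type:
  Eq (Vec (Vec Nat 2) 1) (vcons (Vec Nat 2) 0 (vcons Nat 1 8 (vcons Nat 0 0 (vnil Nat))) (vnil (Vec Nat 2))) (vcons (Vec Nat 2) 0 (vcons Nat 1 8 (vcons Nat 0 0 (vnil Nat))) (vnil (Vec Nat 2)))


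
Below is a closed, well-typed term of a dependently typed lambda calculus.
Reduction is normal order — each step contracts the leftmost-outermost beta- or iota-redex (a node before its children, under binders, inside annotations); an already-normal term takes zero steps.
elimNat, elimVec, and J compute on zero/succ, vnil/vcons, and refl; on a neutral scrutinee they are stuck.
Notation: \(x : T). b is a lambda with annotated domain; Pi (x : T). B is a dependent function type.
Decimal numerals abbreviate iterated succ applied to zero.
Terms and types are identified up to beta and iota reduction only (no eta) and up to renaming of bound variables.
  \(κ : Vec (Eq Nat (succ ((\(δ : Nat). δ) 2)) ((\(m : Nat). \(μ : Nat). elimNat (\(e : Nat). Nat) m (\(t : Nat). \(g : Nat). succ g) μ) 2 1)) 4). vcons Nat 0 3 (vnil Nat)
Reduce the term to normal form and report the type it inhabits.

reduced normal form:
  \(κ : Vec (Eq Nat 3 3) 4). vcons Nat 0 3 (vnil Nat)
type:
  Pi (κ : Vec (Eq Nat 3 3) 4). Vec Nat 1
observation: the leftmost-outermost redex is a beta-redex, and normalization takes 7 steps.


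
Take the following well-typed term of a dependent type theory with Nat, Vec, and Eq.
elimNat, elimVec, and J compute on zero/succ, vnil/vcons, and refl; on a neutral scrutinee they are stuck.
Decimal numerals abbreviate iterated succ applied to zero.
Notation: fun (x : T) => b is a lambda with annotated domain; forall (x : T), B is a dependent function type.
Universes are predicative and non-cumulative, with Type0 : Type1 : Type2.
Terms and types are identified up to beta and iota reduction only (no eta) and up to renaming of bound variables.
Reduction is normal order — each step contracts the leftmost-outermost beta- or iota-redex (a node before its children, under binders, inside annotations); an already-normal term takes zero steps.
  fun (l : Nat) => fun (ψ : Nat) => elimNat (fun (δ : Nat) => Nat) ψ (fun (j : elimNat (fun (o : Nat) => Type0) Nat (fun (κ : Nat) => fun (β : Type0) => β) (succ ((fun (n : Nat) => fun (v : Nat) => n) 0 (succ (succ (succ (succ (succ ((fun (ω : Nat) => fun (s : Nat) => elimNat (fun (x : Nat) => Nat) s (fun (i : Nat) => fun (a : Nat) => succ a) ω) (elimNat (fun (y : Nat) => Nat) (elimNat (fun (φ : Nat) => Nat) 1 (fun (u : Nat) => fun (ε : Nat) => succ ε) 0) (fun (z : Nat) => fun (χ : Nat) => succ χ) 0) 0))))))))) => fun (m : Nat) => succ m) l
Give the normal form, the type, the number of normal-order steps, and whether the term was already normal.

resulting normal form:
  fun (l : Nat) => fun (ψ : Nat) => elimNat (fun (δ : Nat) => Nat) ψ (fun (j : Nat) => fun (o : Nat) => succ o) l
inferred type:
  forall (l : Nat), forall (ψ : Nat), Nat
reduction steps (normal order): 6
already normal: no
first contracted redex: an elimNat iota-redex


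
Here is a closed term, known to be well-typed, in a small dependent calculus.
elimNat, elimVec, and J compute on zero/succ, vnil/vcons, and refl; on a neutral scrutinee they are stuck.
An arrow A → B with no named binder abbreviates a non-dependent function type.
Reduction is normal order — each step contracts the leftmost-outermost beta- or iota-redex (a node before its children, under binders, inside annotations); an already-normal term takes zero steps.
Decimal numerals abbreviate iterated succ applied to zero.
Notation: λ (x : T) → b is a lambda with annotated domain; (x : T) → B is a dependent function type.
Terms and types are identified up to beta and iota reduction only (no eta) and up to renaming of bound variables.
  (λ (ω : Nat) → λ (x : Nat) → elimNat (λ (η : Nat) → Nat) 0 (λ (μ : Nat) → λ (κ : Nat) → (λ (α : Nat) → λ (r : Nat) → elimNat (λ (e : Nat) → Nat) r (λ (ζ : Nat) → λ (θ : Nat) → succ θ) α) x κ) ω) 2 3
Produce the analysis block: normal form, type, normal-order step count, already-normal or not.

normal form:
  6
inferred type:
  Nat
steps to reach normal form (normal order): 33
started in normal form: no
first redex: a beta-redex


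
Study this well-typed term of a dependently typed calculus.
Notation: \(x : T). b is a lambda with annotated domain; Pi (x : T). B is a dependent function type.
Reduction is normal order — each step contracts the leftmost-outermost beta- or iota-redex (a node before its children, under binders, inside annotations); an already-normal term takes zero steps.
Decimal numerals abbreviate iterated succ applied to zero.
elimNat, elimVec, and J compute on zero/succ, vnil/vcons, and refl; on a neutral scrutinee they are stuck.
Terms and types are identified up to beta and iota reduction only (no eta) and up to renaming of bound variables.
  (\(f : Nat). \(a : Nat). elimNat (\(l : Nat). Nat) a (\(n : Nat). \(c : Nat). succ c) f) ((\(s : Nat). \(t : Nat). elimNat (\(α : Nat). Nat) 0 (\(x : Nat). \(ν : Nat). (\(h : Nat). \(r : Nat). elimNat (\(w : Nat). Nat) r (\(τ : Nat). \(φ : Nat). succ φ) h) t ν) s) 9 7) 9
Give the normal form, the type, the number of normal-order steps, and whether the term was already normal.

normal form:
  72
inferred type:
  Nat
normal-order step count: 438
started in normal form: no
first contracted redex: a beta-redex


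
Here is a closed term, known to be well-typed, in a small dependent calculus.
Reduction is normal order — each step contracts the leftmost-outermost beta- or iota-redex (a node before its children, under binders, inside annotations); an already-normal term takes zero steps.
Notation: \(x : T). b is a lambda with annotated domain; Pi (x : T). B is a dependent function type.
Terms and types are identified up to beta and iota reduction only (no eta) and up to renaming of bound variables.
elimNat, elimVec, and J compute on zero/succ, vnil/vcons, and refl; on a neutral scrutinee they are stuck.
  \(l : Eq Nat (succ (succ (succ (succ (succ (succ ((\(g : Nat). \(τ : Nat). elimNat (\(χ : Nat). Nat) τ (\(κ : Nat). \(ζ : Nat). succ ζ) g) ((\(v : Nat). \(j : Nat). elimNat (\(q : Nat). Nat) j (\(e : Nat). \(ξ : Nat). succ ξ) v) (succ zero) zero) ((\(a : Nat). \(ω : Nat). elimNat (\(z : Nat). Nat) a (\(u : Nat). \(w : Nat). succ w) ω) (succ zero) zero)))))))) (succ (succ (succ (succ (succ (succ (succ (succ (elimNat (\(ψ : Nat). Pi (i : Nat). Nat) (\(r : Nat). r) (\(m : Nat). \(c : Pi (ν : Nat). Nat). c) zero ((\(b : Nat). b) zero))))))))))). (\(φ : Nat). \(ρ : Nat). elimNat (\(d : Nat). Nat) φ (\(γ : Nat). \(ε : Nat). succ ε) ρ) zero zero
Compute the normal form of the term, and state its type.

reduced normal form:
  \(l : Eq Nat (succ (succ (succ (succ (succ (succ (succ (succ zero)))))))) (succ (succ (succ (succ (succ (succ (succ (succ zero))))))))). zero
type:
  Pi (l : Eq Nat (succ (succ (succ (succ (succ (succ (succ (succ zero)))))))) (succ (succ (succ (succ (succ (succ (succ (succ zero))))))))). Nat


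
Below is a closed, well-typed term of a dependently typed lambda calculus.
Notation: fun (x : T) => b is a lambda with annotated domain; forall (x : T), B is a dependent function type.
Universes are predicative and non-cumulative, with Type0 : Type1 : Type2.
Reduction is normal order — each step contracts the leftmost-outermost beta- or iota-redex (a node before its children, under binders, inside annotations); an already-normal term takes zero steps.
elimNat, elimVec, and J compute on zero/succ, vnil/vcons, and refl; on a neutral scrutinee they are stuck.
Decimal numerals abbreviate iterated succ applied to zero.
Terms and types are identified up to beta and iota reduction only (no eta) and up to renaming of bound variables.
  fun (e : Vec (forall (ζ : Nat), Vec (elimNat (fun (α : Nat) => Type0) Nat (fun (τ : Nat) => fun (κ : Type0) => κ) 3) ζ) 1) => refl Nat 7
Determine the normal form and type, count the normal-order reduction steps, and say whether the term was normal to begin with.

resulting normal form:
  fun (e : Vec (forall (ζ : Nat), Vec Nat ζ) 1) => refl Nat 7
inferred type:
  forall (e : Vec (forall (ζ : Nat), Vec Nat ζ) 1), Eq Nat 7 7
normal-order step count: 10
started in normal form: no
first contracted redex: an elimNat iota-redex


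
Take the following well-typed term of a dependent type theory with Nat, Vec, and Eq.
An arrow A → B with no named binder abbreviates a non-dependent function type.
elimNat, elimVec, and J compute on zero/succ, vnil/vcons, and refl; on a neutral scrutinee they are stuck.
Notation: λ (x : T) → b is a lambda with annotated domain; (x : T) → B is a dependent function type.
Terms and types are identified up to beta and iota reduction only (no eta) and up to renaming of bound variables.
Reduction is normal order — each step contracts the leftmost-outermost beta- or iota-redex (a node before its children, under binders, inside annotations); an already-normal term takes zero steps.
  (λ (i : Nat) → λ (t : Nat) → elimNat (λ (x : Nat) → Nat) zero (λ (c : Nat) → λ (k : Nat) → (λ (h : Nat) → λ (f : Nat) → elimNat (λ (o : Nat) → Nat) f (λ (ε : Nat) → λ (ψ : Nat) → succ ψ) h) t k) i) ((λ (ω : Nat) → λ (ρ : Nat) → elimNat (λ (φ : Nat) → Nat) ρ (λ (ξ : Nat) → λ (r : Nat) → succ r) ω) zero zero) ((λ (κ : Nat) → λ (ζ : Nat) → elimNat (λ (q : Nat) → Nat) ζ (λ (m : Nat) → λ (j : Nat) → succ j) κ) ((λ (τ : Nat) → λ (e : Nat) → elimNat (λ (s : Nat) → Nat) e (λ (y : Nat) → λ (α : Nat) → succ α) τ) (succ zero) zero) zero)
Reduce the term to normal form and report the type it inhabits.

reduced normal form:
  zero
type:
  Nat
observation: the term reaches its normal form after 24 normal-order steps.


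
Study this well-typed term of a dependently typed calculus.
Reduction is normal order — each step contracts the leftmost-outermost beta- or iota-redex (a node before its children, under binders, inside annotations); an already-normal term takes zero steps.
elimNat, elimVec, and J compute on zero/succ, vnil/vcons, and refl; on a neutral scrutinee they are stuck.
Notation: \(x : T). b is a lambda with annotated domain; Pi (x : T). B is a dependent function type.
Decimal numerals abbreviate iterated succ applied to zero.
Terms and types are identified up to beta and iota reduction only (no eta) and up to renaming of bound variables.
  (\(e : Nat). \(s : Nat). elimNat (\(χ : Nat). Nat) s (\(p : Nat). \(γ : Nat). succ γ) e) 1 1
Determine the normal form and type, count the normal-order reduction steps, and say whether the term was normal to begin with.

reduced normal form:
  2
inferred type:
  Nat
steps to reach normal form (normal order): 6
term was already normal: no
first contracted redex: a beta-redex


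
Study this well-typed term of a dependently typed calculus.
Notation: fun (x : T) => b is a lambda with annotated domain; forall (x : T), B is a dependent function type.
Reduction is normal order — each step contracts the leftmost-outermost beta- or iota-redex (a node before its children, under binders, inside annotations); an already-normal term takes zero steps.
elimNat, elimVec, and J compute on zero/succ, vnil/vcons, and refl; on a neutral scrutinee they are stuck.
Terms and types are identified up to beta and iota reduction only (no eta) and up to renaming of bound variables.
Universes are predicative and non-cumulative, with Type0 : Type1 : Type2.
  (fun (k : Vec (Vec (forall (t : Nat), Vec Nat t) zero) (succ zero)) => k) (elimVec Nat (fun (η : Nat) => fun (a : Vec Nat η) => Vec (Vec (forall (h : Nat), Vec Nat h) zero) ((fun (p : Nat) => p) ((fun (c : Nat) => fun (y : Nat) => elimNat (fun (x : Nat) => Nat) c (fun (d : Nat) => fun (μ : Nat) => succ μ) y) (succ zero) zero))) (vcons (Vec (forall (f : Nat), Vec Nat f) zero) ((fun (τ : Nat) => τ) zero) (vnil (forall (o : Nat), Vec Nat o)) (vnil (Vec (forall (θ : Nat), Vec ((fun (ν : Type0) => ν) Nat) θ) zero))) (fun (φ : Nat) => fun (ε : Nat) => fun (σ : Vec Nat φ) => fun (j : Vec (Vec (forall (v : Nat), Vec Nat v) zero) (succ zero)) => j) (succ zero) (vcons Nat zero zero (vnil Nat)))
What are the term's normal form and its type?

resulting normal form:
  vcons (Vec (forall (k : Nat), Vec Nat k) zero) zero (vnil (forall (t : Nat), Vec Nat t)) (vnil (Vec (forall (η : Nat), Vec Nat η) zero))
type:
  Vec (Vec (forall (k : Nat), Vec Nat k) zero) (succ zero)
observation: 9 normal-order steps separate the term from its normal form.


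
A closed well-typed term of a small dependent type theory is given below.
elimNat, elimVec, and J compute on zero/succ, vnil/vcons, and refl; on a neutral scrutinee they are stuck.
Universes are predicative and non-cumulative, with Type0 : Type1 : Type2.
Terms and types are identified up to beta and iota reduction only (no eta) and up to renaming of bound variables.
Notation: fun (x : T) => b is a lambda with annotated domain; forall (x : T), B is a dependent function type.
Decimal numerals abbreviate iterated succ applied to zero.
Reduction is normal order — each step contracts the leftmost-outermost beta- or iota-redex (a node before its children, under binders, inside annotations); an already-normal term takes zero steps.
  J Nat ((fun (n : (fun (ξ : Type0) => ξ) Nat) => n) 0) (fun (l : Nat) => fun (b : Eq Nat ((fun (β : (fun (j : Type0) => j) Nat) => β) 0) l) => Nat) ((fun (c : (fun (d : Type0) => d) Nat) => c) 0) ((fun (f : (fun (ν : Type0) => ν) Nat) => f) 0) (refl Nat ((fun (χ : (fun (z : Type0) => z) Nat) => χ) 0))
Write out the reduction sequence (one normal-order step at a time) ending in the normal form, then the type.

reduction (normal order):
  J Nat ((fun (n : (fun (ξ : Type0) => ξ) Nat) => n) 0) (fun (l : Nat) => fun (b : Eq Nat ((fun (β : (fun (j : Type0) => j) Nat) => β) 0) l) => Nat) ((fun (c : (fun (d : Type0) => d) Nat) => c) 0) ((fun (f : (fun (ν : Type0) => ν) Nat) => f) 0) (refl Nat ((fun (χ : (fun (z : Type0) => z) Nat) => χ) 0))
  ~> (fun (n : (fun (ξ : Type0) => ξ) Nat) => n) 0
  ~> 0
inferred type:
  Nat


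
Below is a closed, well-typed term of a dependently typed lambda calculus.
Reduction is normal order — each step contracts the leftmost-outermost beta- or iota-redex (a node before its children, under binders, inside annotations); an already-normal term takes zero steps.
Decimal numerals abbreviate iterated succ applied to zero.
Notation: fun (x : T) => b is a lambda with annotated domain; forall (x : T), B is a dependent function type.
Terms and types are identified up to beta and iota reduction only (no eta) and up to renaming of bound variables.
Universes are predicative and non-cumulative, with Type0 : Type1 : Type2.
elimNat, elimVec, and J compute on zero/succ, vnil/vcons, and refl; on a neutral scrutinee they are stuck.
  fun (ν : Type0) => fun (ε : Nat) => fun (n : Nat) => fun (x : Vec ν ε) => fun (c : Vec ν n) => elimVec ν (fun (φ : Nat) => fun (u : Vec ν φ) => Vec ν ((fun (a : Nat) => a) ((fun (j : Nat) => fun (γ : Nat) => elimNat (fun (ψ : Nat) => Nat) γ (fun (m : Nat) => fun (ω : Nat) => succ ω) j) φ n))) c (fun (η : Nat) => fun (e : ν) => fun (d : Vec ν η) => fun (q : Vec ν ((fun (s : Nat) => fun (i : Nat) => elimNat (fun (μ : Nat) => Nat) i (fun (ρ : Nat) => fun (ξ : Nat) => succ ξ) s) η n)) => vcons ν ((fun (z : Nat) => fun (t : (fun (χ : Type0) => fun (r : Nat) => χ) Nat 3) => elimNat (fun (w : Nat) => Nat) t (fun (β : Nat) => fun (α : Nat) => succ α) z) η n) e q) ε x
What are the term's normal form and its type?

normal form:
  fun (ν : Type0) => fun (ε : Nat) => fun (n : Nat) => fun (x : Vec ν ε) => fun (c : Vec ν n) => elimVec ν (fun (φ : Nat) => fun (u : Vec ν φ) => Vec ν (elimNat (fun (a : Nat) => Nat) n (fun (j : Nat) => fun (γ : Nat) => succ γ) φ)) c (fun (ψ : Nat) => fun (m : ν) => fun (ω : Vec ν ψ) => fun (η : Vec ν (elimNat (fun (e : Nat) => Nat) n (fun (d : Nat) => fun (q : Nat) => succ q) ψ)) => vcons ν (elimNat (fun (s : Nat) => Nat) n (fun (i : Nat) => fun (μ : Nat) => succ μ) ψ) m η) ε x
the term's type:
  forall (ν : Type0), forall (ε : Nat), forall (n : Nat), forall (x : Vec ν ε), forall (c : Vec ν n), Vec ν (elimNat (fun (φ : Nat) => Nat) n (fun (u : Nat) => fun (a : Nat) => succ a) ε)
observation: the term reaches its normal form after 7 normal-order steps.


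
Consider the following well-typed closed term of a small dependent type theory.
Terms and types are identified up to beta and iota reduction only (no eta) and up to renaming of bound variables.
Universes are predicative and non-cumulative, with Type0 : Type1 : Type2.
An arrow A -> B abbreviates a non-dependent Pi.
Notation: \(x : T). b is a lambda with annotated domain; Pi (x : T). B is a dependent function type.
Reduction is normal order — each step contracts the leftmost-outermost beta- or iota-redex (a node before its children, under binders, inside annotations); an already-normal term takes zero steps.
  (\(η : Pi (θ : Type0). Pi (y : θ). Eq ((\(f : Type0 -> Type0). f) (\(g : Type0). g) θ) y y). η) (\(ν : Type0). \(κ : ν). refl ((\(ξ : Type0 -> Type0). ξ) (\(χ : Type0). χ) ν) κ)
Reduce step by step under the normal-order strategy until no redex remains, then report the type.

normal-order reduction sequence:
  (\(η : Pi (θ : Type0). Pi (y : θ). Eq ((\(f : Type0 -> Type0). f) (\(g : Type0). g) θ) y y). η) (\(ν : Type0). \(κ : ν). refl ((\(ξ : Type0 -> Type0). ξ) (\(χ : Type0). χ) ν) κ)
  ~> \(η : Type0). \(θ : η). refl ((\(y : Type0 -> Type0). y) (\(f : Type0). f) η) θ
  ~> \(η : Type0). \(θ : η). refl ((\(y : Type0). y) η) θ
  ~> \(η : Type0). \(θ : η). refl η θ
inferred type:
  Pi (η : Type0). Pi (θ : η). Eq η θ θ


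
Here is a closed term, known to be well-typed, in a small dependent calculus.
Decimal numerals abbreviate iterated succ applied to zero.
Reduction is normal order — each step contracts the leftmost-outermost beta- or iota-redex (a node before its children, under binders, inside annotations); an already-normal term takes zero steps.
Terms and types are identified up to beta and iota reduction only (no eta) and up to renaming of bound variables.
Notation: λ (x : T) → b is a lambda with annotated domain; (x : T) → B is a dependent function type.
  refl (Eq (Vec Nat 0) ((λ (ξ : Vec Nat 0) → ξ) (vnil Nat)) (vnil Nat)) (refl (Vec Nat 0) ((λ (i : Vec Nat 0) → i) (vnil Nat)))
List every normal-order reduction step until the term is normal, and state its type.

normal-order reduction sequence:
  refl (Eq (Vec Nat 0) ((λ (ξ : Vec Nat 0) → ξ) (vnil Nat)) (vnil Nat)) (refl (Vec Nat 0) ((λ (i : Vec Nat 0) → i) (vnil Nat)))
  ~> refl (Eq (Vec Nat 0) (vnil Nat) (vnil Nat)) (refl (Vec Nat 0) ((λ (ξ : Vec Nat 0) → ξ) (vnil Nat)))
  ~> refl (Eq (Vec Nat 0) (vnil Nat) (vnil Nat)) (refl (Vec Nat 0) (vnil Nat))
inferred type:
  Eq (Eq (Vec Nat 0) (vnil Nat) (vnil Nat)) (refl (Vec Nat 0) (vnil Nat)) (refl (Vec Nat 0) (vnil Nat))


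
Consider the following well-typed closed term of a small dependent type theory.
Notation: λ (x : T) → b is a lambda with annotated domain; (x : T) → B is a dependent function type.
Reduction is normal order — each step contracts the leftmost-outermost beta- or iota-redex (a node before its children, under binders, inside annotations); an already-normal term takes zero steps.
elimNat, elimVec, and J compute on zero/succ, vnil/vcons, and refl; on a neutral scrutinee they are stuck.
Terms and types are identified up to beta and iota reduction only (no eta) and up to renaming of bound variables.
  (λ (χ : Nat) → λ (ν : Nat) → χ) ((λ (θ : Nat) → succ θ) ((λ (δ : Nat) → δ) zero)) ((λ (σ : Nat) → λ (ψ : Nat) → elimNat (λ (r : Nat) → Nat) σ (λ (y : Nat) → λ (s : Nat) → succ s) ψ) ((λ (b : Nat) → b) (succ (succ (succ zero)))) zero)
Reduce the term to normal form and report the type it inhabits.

resulting normal form:
  succ zero
type:
  Nat


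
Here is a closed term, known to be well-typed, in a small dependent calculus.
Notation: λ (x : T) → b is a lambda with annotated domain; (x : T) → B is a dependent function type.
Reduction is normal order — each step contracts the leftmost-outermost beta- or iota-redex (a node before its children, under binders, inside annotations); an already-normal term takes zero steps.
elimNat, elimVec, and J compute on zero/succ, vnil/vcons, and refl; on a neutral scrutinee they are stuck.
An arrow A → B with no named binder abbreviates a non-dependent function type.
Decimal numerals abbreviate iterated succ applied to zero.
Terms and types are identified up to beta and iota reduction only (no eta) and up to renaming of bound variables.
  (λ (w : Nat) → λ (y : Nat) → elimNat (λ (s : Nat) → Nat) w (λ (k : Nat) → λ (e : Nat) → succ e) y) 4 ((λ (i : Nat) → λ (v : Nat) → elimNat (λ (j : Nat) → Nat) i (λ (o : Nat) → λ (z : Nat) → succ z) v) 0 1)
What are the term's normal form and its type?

resulting normal form:
  5
type:
  Nat


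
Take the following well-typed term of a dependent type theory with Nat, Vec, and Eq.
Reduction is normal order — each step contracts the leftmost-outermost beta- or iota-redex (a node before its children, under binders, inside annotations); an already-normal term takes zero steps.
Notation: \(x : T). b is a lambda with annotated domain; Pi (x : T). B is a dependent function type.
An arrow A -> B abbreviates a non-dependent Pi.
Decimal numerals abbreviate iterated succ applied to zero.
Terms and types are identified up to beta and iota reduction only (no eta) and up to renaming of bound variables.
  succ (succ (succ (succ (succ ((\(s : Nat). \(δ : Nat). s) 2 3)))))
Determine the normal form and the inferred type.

reduced normal form:
  7
the term's type:
  Nat


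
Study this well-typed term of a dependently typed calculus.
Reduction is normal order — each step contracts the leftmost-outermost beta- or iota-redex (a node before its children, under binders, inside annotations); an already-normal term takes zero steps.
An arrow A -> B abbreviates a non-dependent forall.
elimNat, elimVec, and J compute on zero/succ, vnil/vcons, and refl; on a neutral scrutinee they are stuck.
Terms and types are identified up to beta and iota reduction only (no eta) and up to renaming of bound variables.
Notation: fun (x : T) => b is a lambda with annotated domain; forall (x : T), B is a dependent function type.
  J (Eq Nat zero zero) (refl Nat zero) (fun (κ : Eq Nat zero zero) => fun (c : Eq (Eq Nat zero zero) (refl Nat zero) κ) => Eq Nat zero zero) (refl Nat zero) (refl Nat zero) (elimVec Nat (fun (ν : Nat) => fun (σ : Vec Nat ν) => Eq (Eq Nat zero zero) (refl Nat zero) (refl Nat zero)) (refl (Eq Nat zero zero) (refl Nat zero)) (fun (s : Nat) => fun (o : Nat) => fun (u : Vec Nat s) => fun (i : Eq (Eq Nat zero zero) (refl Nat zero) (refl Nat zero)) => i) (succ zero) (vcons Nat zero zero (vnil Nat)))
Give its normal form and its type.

resulting normal form:
  refl Nat zero
the term's type:
  Eq Nat zero zero


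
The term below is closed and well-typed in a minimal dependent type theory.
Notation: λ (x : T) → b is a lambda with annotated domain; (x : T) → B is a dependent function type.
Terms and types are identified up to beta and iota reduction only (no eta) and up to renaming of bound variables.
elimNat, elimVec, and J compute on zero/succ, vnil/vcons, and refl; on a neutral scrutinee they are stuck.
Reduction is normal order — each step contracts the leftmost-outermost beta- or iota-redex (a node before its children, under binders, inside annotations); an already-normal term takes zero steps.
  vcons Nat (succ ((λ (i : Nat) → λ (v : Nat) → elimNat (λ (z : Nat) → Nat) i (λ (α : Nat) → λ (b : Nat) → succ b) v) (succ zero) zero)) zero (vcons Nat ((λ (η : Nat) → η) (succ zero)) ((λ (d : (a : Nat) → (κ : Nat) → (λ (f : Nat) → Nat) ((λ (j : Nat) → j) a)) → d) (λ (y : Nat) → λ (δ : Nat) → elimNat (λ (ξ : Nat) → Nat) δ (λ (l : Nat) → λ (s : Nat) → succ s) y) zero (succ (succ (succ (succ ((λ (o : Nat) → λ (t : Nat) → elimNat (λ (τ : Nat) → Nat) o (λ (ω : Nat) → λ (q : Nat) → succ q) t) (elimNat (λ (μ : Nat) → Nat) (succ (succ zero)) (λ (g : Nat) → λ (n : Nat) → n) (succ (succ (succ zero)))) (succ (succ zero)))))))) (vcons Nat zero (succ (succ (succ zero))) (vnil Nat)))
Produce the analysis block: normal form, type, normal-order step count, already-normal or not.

reduced normal form:
  vcons Nat (succ (succ zero)) zero (vcons Nat (succ zero) (succ (succ (succ (succ (succ (succ (succ (succ zero)))))))) (vcons Nat zero (succ (succ (succ zero))) (vnil Nat)))
type:
  Vec Nat (succ (succ (succ zero)))
normal-order step count: 27
started in normal form: no
first contracted redex: a beta-redex


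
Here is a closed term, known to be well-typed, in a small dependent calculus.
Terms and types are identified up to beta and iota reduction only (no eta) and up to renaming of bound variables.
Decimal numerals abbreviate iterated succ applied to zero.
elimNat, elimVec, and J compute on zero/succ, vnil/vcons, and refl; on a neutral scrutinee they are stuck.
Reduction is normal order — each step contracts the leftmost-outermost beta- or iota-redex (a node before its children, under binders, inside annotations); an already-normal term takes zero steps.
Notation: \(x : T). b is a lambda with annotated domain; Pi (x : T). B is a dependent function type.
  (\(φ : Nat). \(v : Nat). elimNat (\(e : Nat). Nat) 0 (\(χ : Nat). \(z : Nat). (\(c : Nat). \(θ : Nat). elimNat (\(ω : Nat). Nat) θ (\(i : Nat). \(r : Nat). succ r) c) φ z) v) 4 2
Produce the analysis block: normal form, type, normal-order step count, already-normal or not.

resulting normal form:
  8
inferred type:
  Nat
normal-order step count: 39
already normal: no
first contracted redex: a beta-redex


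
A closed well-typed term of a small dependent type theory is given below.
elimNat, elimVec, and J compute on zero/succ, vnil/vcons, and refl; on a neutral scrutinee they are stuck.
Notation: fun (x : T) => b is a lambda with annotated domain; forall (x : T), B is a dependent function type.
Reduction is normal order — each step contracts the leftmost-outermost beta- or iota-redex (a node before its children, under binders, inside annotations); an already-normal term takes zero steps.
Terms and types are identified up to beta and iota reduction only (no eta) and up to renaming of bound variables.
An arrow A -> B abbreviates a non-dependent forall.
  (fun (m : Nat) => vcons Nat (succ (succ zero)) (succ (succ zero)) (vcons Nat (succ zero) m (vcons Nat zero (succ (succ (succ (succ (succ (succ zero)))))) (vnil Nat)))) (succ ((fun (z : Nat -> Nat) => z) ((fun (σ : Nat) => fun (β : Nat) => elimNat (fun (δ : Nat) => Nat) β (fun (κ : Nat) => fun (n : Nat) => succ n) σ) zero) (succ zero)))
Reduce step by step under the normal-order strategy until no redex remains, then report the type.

normal-order reduction sequence:
  (fun (m : Nat) => vcons Nat (succ (succ zero)) (succ (succ zero)) (vcons Nat (succ zero) m (vcons Nat zero (succ (succ (succ (succ (succ (succ zero)))))) (vnil Nat)))) (succ ((fun (z : Nat -> Nat) => z) ((fun (σ : Nat) => fun (β : Nat) => elimNat (fun (δ : Nat) => Nat) β (fun (κ : Nat) => fun (n : Nat) => succ n) σ) zero) (succ zero)))
  ~> vcons Nat (succ (succ zero)) (succ (succ zero)) (vcons Nat (succ zero) (succ ((fun (m : Nat -> Nat) => m) ((fun (z : Nat) => fun (σ : Nat) => elimNat (fun (β : Nat) => Nat) σ (fun (δ : Nat) => fun (κ : Nat) => succ κ) z) zero) (succ zero))) (vcons Nat zero (succ (succ (succ (succ (succ (succ zero)))))) (vnil Nat)))
  ~> vcons Nat (succ (succ zero)) (succ (succ zero)) (vcons Nat (succ zero) (succ ((fun (m : Nat) => fun (z : Nat) => elimNat (fun (σ : Nat) => Nat) z (fun (β : Nat) => fun (δ : Nat) => succ δ) m) zero (succ zero))) (vcons Nat zero (succ (succ (succ (succ (succ (succ zero)))))) (vnil Nat)))
  ~> vcons Nat (succ (succ zero)) (succ (succ zero)) (vcons Nat (succ zero) (succ ((fun (m : Nat) => elimNat (fun (z : Nat) => Nat) m (fun (σ : Nat) => fun (β : Nat) => succ β) zero) (succ zero))) (vcons Nat zero (succ (succ (succ (succ (succ (succ zero)))))) (vnil Nat)))
  ~> vcons Nat (succ (succ zero)) (succ (succ zero)) (vcons Nat (succ zero) (succ (elimNat (fun (m : Nat) => Nat) (succ zero) (fun (z : Nat) => fun (σ : Nat) => succ σ) zero)) (vcons Nat zero (succ (succ (succ (succ (succ (succ zero)))))) (vnil Nat)))
  ~> vcons Nat (succ (succ zero)) (succ (succ zero)) (vcons Nat (succ zero) (succ (succ zero)) (vcons Nat zero (succ (succ (succ (succ (succ (succ zero)))))) (vnil Nat)))
inferred type:
  Vec Nat (succ (succ (succ zero)))


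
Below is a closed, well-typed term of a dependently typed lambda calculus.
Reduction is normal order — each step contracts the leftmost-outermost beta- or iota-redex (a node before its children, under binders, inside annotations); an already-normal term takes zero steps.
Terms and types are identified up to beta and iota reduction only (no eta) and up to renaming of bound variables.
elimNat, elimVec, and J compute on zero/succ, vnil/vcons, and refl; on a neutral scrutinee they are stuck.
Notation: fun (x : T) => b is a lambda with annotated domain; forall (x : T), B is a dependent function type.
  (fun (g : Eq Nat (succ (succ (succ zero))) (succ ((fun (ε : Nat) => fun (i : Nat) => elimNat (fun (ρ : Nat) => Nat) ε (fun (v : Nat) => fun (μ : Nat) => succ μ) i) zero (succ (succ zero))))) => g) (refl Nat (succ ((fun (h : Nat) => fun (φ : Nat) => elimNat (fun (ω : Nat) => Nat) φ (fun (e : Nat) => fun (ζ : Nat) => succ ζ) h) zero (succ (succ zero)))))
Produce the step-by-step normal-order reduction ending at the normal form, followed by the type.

reduction (normal order):
  (fun (g : Eq Nat (succ (succ (succ zero))) (succ ((fun (ε : Nat) => fun (i : Nat) => elimNat (fun (ρ : Nat) => Nat) ε (fun (v : Nat) => fun (μ : Nat) => succ μ) i) zero (succ (succ zero))))) => g) (refl Nat (succ ((fun (h : Nat) => fun (φ : Nat) => elimNat (fun (ω : Nat) => Nat) φ (fun (e : Nat) => fun (ζ : Nat) => succ ζ) h) zero (succ (succ zero)))))
  ~> refl Nat (succ ((fun (g : Nat) => fun (ε : Nat) => elimNat (fun (i : Nat) => Nat) ε (fun (ρ : Nat) => fun (v : Nat) => succ v) g) zero (succ (succ zero))))
  ~> refl Nat (succ ((fun (g : Nat) => elimNat (fun (ε : Nat) => Nat) g (fun (i : Nat) => fun (ρ : Nat) => succ ρ) zero) (succ (succ zero))))
  ~> refl Nat (succ (elimNat (fun (g : Nat) => Nat) (succ (succ zero)) (fun (ε : Nat) => fun (i : Nat) => succ i) zero))
  ~> refl Nat (succ (succ (succ zero)))
the term's type:
  Eq Nat (succ (succ (succ zero))) (succ (succ (succ zero)))
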